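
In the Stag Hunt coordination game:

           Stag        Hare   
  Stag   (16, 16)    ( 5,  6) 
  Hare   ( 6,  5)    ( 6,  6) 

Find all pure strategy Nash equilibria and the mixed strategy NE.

Pure NE: (Stag, Stag) and (Hare, Hare); Mixed NE: p = 0.0909, q = 0.0909

Work:
Check pure NE:
(Stag, Stag): (16, 16) - no unilateral deviation beneficial
(Hare, Hare): (6, 6) - no unilateral deviation beneficial
Mixed NE: P1 plays Stag with p = 0.0909, P2 plays Stag with q = 0.0909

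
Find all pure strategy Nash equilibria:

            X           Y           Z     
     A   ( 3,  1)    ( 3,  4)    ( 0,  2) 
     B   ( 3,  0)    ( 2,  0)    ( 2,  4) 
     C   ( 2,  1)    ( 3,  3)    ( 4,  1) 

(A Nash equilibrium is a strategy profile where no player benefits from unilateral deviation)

Nash equilibrium: (A, Y), (C, Y)

Work:
Best responses:
  P1 vs X: payoffs [3, 3, 2] → best response A/B (payoff 3)
  P1 vs Y: payoffs [3, 2, 3] → best response A/C (payoff 3)
  P1 vs Z: payoffs [0, 2, 4] → best response C (payoff 4)
  P2 vs A: payoffs [1, 4, 2] → best response Y (payoff 4)
  P2 vs B: payoffs [0, 0, 4] → best response Z (payoff 4)
  P2 vs C: payoffs [1, 3, 1] → best response Y (payoff 3)
Mutual best responses: (A,Y), (C,Y) → Nash equilibria.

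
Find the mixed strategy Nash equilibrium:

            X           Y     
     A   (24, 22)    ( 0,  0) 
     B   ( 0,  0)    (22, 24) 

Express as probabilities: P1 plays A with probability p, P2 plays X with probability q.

p = 0.5217, q = 0.4783

Work:
Find probabilities that make opponent indifferent:
P2 chooses q to make P1 indifferent between A and B
P1 chooses p to make P2 indifferent between X and Y
Mixed NE: P1 plays (A: 0.5217, B: 0.4783), P2 plays (X: 0.4783, Y: 0.5217)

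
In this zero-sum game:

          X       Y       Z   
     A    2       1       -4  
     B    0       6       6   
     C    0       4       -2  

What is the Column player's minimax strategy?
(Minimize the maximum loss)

Column should play X, value = 2

Work:
Column player minimizes Row's maximum payoff:
Column X: max payoff to Row = 2
Column Y: max payoff to Row = 6
Column Z: max payoff to Row = 6
Minimum is 2, achieved by column X.
Minimax strategy: X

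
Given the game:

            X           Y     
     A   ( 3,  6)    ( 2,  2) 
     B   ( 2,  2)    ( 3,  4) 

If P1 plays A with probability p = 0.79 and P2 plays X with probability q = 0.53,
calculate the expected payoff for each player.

E[P1] = 2.5174, E[P2] = 3.8722

Work:
E[P1] = p·q·π₁(A,X) + p·(1-q)·π₁(A,Y) + (1-p)·q·π₁(B,X) + (1-p)·(1-q)·π₁(B,Y)
= 0.79·0.53·3 + 0.79·0.47·2 + 0.21·0.53·2 + 0.21·0.47·3
= 2.5174

E[P2] = 3.8722 (similar calculation)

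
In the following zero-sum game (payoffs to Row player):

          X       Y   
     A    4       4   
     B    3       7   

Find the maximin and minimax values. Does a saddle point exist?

Maximin = 4, Minimax = 4, Saddle: True

Work:
Row minimums: [4, 3] → maximin = 4
Column maximums: [4, 7] → minimax = 4
Saddle point exists! Game value = 4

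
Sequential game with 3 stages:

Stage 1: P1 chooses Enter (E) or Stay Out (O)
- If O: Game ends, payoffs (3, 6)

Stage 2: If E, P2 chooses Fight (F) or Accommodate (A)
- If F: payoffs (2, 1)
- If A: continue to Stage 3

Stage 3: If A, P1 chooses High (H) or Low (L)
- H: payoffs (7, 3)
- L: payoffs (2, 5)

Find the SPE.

SPE: (E, A, H); Outcome (7, 3)

Work:
Stage 3: P1 chooses H (7 vs 2)
Stage 2: P2: F->1, A->3 (anticipating H). Choose A
Stage 1: P1: O->3, E->7 (anticipating A, H). Choose E
SPE path: E -> A -> H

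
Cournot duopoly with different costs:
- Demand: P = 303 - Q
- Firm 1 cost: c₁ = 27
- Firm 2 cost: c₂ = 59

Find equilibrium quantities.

q₁* = 102.67, q₂* = 70.67

Work:
Reaction: q₁ = (303 - 27 - q₂)/2
Reaction: q₂ = (303 - 59 - q₁)/2
Solve simultaneously:
q₁* = (303 - 2×27 + 59)/3 = 102.67
q₂* = (303 - 2×59 + 27)/3 = 70.67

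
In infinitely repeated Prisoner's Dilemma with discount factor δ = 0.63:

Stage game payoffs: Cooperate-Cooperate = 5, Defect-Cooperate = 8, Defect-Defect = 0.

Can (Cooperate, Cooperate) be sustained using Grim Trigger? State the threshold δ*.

δ* = 0.375; since δ = 0.63 ≥ 0.375, cooperation can be sustained

Work:
For Grim Trigger:
Cooperate forever: 5/(1-δ)
Defect then punished: 8 + 0·δ/(1-δ)
Need: 5/(1-δ) ≥ 8 + 0·δ/(1-δ)
Solving: δ ≥ (T-R)/(T-P) = (8-5)/(8-0) = 0.375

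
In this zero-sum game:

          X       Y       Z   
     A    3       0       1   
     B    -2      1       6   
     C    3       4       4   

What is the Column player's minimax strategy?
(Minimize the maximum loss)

Column should play X, value = 3

Work:
Column player minimizes Row's maximum payoff:
Column X: max payoff to Row = 3
Column Y: max payoff to Row = 4
Column Z: max payoff to Row = 6
Minimum is 3, achieved by column X.
Minimax strategy: X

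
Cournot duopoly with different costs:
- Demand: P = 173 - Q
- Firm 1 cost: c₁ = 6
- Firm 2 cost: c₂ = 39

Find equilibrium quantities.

q₁* = 66.67, q₂* = 33.67

Work:
Reaction: q₁ = (173 - 6 - q₂)/2
Reaction: q₂ = (173 - 39 - q₁)/2
Solve simultaneously:
q₁* = (173 - 2×6 + 39)/3 = 66.67
q₂* = (173 - 2×39 + 6)/3 = 33.67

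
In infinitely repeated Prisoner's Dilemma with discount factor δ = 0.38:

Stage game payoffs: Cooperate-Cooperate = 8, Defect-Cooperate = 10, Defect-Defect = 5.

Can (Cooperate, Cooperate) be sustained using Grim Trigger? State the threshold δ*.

δ* = 0.4; since δ = 0.38 < 0.4, cooperation cannot be sustained

Work:
For Grim Trigger:
Cooperate forever: 8/(1-δ)
Defect then punished: 10 + 5·δ/(1-δ)
Need: 8/(1-δ) ≥ 10 + 5·δ/(1-δ)
Solving: δ ≥ (T-R)/(T-P) = (10-8)/(10-5) = 0.4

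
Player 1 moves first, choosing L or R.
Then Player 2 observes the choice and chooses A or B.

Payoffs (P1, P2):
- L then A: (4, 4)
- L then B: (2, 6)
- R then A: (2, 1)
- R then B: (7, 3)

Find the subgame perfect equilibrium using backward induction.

P1 plays R, P2 plays B after L and B after R; Payoff (7, 3)

Work:
Backward induction:
After L: P2 chooses B → P1 gets 2
After R: P2 chooses B → P1 gets 7
P1 chooses R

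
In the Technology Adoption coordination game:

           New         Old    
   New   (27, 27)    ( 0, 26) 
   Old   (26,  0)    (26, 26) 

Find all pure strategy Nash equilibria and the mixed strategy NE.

Pure NE: (New, New) and (Old, Old); Mixed NE: p = 0.963, q = 0.963

Work:
Check pure NE:
(New, New): (27, 27) - no unilateral deviation beneficial
(Old, Old): (26, 26) - no unilateral deviation beneficial
Mixed NE: P1 plays New with p = 0.963, P2 plays New with q = 0.963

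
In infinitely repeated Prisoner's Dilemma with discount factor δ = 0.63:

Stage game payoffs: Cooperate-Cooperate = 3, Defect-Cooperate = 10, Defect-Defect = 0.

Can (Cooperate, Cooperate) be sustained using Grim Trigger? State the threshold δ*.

δ* = 0.7; since δ = 0.63 < 0.7, cooperation cannot be sustained

Work:
For Grim Trigger:
Cooperate forever: 3/(1-δ)
Defect then punished: 10 + 0·δ/(1-δ)
Need: 3/(1-δ) ≥ 10 + 0·δ/(1-δ)
Solving: δ ≥ (T-R)/(T-P) = (10-3)/(10-0) = 0.7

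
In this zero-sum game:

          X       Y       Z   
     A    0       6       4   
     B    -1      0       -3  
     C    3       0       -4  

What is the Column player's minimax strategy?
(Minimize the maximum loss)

Column should play X, value = 3

Work:
Column player minimizes Row's maximum payoff:
Column X: max payoff to Row = 3
Column Y: max payoff to Row = 6
Column Z: max payoff to Row = 4
Minimum is 3, achieved by column X.
Minimax strategy: X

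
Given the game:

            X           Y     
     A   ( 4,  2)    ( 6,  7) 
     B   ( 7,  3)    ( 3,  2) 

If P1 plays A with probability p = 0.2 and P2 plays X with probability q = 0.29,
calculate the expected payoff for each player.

E[P1] = 4.412, E[P2] = 2.942

Work:
E[P1] = p·q·π₁(A,X) + p·(1-q)·π₁(A,Y) + (1-p)·q·π₁(B,X) + (1-p)·(1-q)·π₁(B,Y)
= 0.2·0.29·4 + 0.2·0.71·6 + 0.8·0.29·7 + 0.8·0.71·3
= 4.412

E[P2] = 2.942 (similar calculation)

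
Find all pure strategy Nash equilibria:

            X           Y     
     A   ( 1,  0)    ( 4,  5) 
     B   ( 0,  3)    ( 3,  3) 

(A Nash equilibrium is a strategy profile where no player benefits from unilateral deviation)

Nash equilibrium: (A, Y)

Work:
Best responses:
  P1 vs X: payoffs [1, 0] → best response A (payoff 1)
  P1 vs Y: payoffs [4, 3] → best response A (payoff 4)
  P2 vs A: payoffs [0, 5] → best response Y (payoff 5)
  P2 vs B: payoffs [3, 3] → best response X/Y (payoff 3)
Mutual best responses: (A,Y) → Nash equilibria.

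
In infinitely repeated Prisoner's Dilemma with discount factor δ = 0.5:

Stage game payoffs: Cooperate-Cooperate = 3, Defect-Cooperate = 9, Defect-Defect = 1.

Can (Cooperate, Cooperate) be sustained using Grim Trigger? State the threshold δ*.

δ* = 0.75; since δ = 0.5 < 0.75, cooperation cannot be sustained

Work:
For Grim Trigger:
Cooperate forever: 3/(1-δ)
Defect then punished: 9 + 1·δ/(1-δ)
Need: 3/(1-δ) ≥ 9 + 1·δ/(1-δ)
Solving: δ ≥ (T-R)/(T-P) = (9-3)/(9-1) = 0.75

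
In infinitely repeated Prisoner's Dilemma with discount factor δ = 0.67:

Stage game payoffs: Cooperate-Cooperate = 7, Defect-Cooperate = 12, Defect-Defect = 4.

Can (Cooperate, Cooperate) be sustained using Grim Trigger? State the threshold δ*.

δ* = 0.625; since δ = 0.67 ≥ 0.625, cooperation can be sustained

Work:
For Grim Trigger:
Cooperate forever: 7/(1-δ)
Defect then punished: 12 + 4·δ/(1-δ)
Need: 7/(1-δ) ≥ 12 + 4·δ/(1-δ)
Solving: δ ≥ (T-R)/(T-P) = (12-7)/(12-4) = 0.625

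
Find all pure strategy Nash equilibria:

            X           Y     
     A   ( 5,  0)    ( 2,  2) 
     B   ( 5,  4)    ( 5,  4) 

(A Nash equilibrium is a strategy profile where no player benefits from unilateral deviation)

Nash equilibrium: (B, X), (B, Y)

Work:
Best responses:
  P1 vs X: payoffs [5, 5] → best response A/B (payoff 5)
  P1 vs Y: payoffs [2, 5] → best response B (payoff 5)
  P2 vs A: payoffs [0, 2] → best response Y (payoff 2)
  P2 vs B: payoffs [4, 4] → best response X/Y (payoff 4)
Mutual best responses: (B,X), (B,Y) → Nash equilibria.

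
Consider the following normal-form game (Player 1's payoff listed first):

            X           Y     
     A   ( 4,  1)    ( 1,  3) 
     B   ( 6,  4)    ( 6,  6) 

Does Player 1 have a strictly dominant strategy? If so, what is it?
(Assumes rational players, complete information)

Yes, Player 1's strictly dominant strategy is B

Work:
A strategy strictly dominates another if it gives a strictly higher payoff against every opponent action. Compare each pair of P1's strategies column-by-column:
  A vs B: [4 vs 6, 1 vs 6] → A does not strictly dominate B (column X: 4 ≤ 6)
  B vs A: [6 vs 4, 6 vs 1] → B strictly dominates A
B strictly dominates every other strategy → strictly dominant.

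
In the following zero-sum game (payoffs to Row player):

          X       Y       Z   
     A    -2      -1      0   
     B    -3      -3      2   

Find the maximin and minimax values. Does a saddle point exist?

Maximin = -2, Minimax = -2, Saddle: True

Work:
Row minimums: [-2, -3] → maximin = -2
Column maximums: [-2, -1, 2] → minimax = -2
Saddle point exists! Game value = -2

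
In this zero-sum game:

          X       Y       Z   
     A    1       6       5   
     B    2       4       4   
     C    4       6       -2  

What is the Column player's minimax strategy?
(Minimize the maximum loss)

Column should play X, value = 4

Work:
Column player minimizes Row's maximum payoff:
Column X: max payoff to Row = 4
Column Y: max payoff to Row = 6
Column Z: max payoff to Row = 5
Minimum is 4, achieved by column X.
Minimax strategy: X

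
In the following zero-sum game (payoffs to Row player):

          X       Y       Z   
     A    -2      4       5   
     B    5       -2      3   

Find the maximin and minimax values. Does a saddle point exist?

Maximin = -2, Minimax = 4, Saddle: False

Work:
Row minimums: [-2, -2] → maximin = -2
Column maximums: [5, 4, 5] → minimax = 4
No saddle point (maximin ≠ minimax). Mixed strategy needed.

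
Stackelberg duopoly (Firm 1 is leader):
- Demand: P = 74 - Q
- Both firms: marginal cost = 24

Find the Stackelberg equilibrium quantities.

q₁* (leader) = 25.0, q₂* (follower) = 12.5

Work:
Follower's reaction: q₂ = (a - c - q₁)/2
Leader substitutes: π₁ = q₁·(a - q₁ - (a-c-q₁)/2 - c)
FOC: q₁* = (74 - 24)/2 = 25.00
Then: q₂* = (74 - 24 - 25.0)/2 = 12.50
Leader has first-mover advantage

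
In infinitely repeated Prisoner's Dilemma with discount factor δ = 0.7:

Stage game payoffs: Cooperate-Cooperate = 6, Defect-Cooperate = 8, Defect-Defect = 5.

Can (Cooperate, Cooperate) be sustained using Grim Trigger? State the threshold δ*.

δ* = 0.6667; since δ = 0.7 ≥ 0.6667, cooperation can be sustained

Work:
For Grim Trigger:
Cooperate forever: 6/(1-δ)
Defect then punished: 8 + 5·δ/(1-δ)
Need: 6/(1-δ) ≥ 8 + 5·δ/(1-δ)
Solving: δ ≥ (T-R)/(T-P) = (8-6)/(8-5) = 0.6667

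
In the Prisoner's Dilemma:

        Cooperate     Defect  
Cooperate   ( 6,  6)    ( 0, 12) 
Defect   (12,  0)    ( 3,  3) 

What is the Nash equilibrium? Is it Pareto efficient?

(Defect, Defect) is NE; not Pareto efficient

Work:
Defect dominates Cooperate for both players:
If P2 cooperates: Defect (12) > Cooperate (6)
If P2 defects: Defect (3) > Cooperate (0)
NE: (Defect, Defect) with payoff (3, 3)
But (Cooperate, Cooperate) = (6, 6) Pareto dominates (3, 3)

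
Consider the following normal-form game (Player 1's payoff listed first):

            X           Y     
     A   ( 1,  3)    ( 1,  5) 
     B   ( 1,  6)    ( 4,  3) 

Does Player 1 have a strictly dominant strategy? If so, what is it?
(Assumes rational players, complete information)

No strictly dominant strategy exists for Player 1

Work:
A strategy strictly dominates another if it gives a strictly higher payoff against every opponent action. Compare each pair of P1's strategies column-by-column:
  A vs B: [1 vs 1, 1 vs 4] → A does not strictly dominate B (column X: 1 ≤ 1)
  B vs A: [1 vs 1, 4 vs 1] → B does not strictly dominate A (column X: 1 ≤ 1)
No single strategy strictly dominates all others → no strictly dominant strategy.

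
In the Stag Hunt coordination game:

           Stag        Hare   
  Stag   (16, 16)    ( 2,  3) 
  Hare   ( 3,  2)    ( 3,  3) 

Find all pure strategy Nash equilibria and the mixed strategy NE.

Pure NE: (Stag, Stag) and (Hare, Hare); Mixed NE: p = 0.0714, q = 0.0714

Work:
Check pure NE:
(Stag, Stag): (16, 16) - no unilateral deviation beneficial
(Hare, Hare): (3, 3) - no unilateral deviation beneficial
Mixed NE: P1 plays Stag with p = 0.0714, P2 plays Stag with q = 0.0714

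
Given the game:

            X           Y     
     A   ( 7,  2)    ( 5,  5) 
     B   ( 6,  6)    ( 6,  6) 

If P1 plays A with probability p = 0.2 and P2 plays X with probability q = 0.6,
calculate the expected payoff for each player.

E[P1] = 6.04, E[P2] = 5.44

Work:
E[P1] = p·q·π₁(A,X) + p·(1-q)·π₁(A,Y) + (1-p)·q·π₁(B,X) + (1-p)·(1-q)·π₁(B,Y)
= 0.2·0.6·7 + 0.2·0.4·5 + 0.8·0.6·6 + 0.8·0.4·6
= 6.04

E[P2] = 5.44 (similar calculation)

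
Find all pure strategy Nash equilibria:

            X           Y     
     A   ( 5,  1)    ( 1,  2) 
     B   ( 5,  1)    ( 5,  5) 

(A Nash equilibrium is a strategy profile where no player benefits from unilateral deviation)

Nash equilibrium: (B, Y)

Work:
Best responses:
  P1 vs X: payoffs [5, 5] → best response A/B (payoff 5)
  P1 vs Y: payoffs [1, 5] → best response B (payoff 5)
  P2 vs A: payoffs [1, 2] → best response Y (payoff 2)
  P2 vs B: payoffs [1, 5] → best response Y (payoff 5)
Mutual best responses: (B,Y) → Nash equilibria.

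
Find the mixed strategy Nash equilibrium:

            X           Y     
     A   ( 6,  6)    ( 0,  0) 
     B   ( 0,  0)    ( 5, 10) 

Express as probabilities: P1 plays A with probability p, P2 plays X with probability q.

p = 0.625, q = 0.4545

Work:
Find probabilities that make opponent indifferent:
P2 chooses q to make P1 indifferent between A and B
P1 chooses p to make P2 indifferent between X and Y
Mixed NE: P1 plays (A: 0.625, B: 0.375), P2 plays (X: 0.4545, Y: 0.5455)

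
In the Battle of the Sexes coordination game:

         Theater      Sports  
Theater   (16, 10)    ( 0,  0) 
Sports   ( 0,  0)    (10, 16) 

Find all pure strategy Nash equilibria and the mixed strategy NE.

Pure NE: (Theater, Theater) and (Sports, Sports); Mixed NE: p = 0.6154, q = 0.3846

Work:
Check pure NE:
(Theater, Theater): (16, 10) - no unilateral deviation beneficial
(Sports, Sports): (10, 16) - no unilateral deviation beneficial
Mixed NE: P1 plays Theater with p = 0.6154, P2 plays Theater with q = 0.3846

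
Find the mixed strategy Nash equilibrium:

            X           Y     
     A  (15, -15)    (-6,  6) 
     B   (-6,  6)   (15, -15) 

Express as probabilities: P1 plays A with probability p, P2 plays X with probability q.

p = 0.5, q = 0.5

Work:
Find probabilities that make opponent indifferent:
P2 chooses q to make P1 indifferent between A and B
P1 chooses p to make P2 indifferent between X and Y
Mixed NE: P1 plays (A: 0.5, B: 0.5), P2 plays (X: 0.5, Y: 0.5)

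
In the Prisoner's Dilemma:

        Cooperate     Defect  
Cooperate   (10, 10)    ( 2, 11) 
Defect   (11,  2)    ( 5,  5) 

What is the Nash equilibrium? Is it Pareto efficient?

(Defect, Defect) is NE; not Pareto efficient

Work:
Defect dominates Cooperate for both players:
If P2 cooperates: Defect (11) > Cooperate (10)
If P2 defects: Defect (5) > Cooperate (2)
NE: (Defect, Defect) with payoff (5, 5)
But (Cooperate, Cooperate) = (10, 10) Pareto dominates (5, 5)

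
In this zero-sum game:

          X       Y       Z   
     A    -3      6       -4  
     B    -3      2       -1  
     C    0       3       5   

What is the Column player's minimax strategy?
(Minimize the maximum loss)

Column should play X, value = 0

Work:
Column player minimizes Row's maximum payoff:
Column X: max payoff to Row = 0
Column Y: max payoff to Row = 6
Column Z: max payoff to Row = 5
Minimum is 0, achieved by column X.
Minimax strategy: X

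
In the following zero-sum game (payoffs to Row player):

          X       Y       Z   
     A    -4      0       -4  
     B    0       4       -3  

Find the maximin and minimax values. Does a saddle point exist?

Maximin = -3, Minimax = -3, Saddle: True

Work:
Row minimums: [-4, -3] → maximin = -3
Column maximums: [0, 4, -3] → minimax = -3
Saddle point exists! Game value = -3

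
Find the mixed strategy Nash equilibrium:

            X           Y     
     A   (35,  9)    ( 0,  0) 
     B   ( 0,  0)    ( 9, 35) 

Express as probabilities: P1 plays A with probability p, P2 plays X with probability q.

p = 0.7955, q = 0.2045

Work:
Find probabilities that make opponent indifferent:
P2 chooses q to make P1 indifferent between A and B
P1 chooses p to make P2 indifferent between X and Y
Mixed NE: P1 plays (A: 0.7955, B: 0.2045), P2 plays (X: 0.2045, Y: 0.7955)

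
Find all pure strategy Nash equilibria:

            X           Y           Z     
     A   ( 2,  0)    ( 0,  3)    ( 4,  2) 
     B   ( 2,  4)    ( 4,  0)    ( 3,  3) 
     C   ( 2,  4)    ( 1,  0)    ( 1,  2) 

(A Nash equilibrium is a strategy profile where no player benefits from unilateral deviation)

Nash equilibrium: (B, X), (C, X)

Work:
Best responses:
  P1 vs X: payoffs [2, 2, 2] → best response A/B/C (payoff 2)
  P1 vs Y: payoffs [0, 4, 1] → best response B (payoff 4)
  P1 vs Z: payoffs [4, 3, 1] → best response A (payoff 4)
  P2 vs A: payoffs [0, 3, 2] → best response Y (payoff 3)
  P2 vs B: payoffs [4, 0, 3] → best response X (payoff 4)
  P2 vs C: payoffs [4, 0, 2] → best response X (payoff 4)
Mutual best responses: (B,X), (C,X) → Nash equilibria.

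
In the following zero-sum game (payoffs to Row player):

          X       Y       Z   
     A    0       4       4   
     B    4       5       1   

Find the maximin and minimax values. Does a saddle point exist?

Maximin = 1, Minimax = 4, Saddle: False

Work:
Row minimums: [0, 1] → maximin = 1
Column maximums: [4, 5, 4] → minimax = 4
No saddle point (maximin ≠ minimax). Mixed strategy needed.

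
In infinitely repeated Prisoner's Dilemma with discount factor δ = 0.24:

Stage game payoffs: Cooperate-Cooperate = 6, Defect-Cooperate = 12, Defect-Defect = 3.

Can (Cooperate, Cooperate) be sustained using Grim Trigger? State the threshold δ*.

δ* = 0.6667; since δ = 0.24 < 0.6667, cooperation cannot be sustained

Work:
For Grim Trigger:
Cooperate forever: 6/(1-δ)
Defect then punished: 12 + 3·δ/(1-δ)
Need: 6/(1-δ) ≥ 12 + 3·δ/(1-δ)
Solving: δ ≥ (T-R)/(T-P) = (12-6)/(12-3) = 0.6667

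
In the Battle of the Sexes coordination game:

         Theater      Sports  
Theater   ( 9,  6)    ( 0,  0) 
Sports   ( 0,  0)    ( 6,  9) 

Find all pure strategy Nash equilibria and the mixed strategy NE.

Pure NE: (Theater, Theater) and (Sports, Sports); Mixed NE: p = 0.6, q = 0.4

Work:
Check pure NE:
(Theater, Theater): (9, 6) - no unilateral deviation beneficial
(Sports, Sports): (6, 9) - no unilateral deviation beneficial
Mixed NE: P1 plays Theater with p = 0.6, P2 plays Theater with q = 0.4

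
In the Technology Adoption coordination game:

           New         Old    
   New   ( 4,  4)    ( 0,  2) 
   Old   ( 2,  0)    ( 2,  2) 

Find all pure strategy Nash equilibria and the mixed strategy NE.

Pure NE: (New, New) and (Old, Old); Mixed NE: p = 0.5, q = 0.5

Work:
Check pure NE:
(New, New): (4, 4) - no unilateral deviation beneficial
(Old, Old): (2, 2) - no unilateral deviation beneficial
Mixed NE: P1 plays New with p = 0.5, P2 plays New with q = 0.5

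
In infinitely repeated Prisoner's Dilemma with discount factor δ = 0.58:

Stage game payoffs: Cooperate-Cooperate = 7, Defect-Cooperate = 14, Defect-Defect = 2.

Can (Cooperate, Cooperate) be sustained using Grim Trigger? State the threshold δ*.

δ* = 0.5833; since δ = 0.58 < 0.5833, cooperation cannot be sustained

Work:
For Grim Trigger:
Cooperate forever: 7/(1-δ)
Defect then punished: 14 + 2·δ/(1-δ)
Need: 7/(1-δ) ≥ 14 + 2·δ/(1-δ)
Solving: δ ≥ (T-R)/(T-P) = (14-7)/(14-2) = 0.5833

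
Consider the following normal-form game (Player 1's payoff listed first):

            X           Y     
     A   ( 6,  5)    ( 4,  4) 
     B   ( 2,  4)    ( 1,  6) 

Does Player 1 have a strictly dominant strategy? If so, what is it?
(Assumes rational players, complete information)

Yes, Player 1's strictly dominant strategy is A

Work:
A strategy strictly dominates another if it gives a strictly higher payoff against every opponent action. Compare each pair of P1's strategies column-by-column:
  A vs B: [6 vs 2, 4 vs 1] → A strictly dominates B
  B vs A: [2 vs 6, 1 vs 4] → B does not strictly dominate A (column X: 2 ≤ 6)
A strictly dominates every other strategy → strictly dominant.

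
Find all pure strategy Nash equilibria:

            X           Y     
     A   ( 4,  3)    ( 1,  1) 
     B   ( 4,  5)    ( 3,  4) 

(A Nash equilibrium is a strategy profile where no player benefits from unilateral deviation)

Nash equilibrium: (A, X), (B, X)

Work:
Best responses:
  P1 vs X: payoffs [4, 4] → best response A/B (payoff 4)
  P1 vs Y: payoffs [1, 3] → best response B (payoff 3)
  P2 vs A: payoffs [3, 1] → best response X (payoff 3)
  P2 vs B: payoffs [5, 4] → best response X (payoff 5)
Mutual best responses: (A,X), (B,X) → Nash equilibria.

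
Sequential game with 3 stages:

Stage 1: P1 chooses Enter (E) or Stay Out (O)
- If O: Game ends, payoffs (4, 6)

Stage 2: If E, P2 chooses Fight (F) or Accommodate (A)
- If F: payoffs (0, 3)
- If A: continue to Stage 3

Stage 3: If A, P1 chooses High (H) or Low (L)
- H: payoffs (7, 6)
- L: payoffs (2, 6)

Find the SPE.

SPE: (E, A, H); Outcome (7, 6)

Work:
Stage 3: P1 chooses H (7 vs 2)
Stage 2: P2: F->3, A->6 (anticipating H). Choose A
Stage 1: P1: O->4, E->7 (anticipating A, H). Choose E
SPE path: E -> A -> H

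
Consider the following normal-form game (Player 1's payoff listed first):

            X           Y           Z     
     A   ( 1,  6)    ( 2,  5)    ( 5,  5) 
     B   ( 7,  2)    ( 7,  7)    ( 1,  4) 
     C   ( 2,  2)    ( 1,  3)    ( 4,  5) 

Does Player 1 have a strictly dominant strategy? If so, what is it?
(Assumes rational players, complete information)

No strictly dominant strategy exists for Player 1

Work:
A strategy strictly dominates another if it gives a strictly higher payoff against every opponent action. Compare each pair of P1's strategies column-by-column:
  A vs B: [1 vs 7, 2 vs 7, 5 vs 1] → A does not strictly dominate B (column X: 1 ≤ 7)
  A vs C: [1 vs 2, 2 vs 1, 5 vs 4] → A does not strictly dominate C (column X: 1 ≤ 2)
  B vs A: [7 vs 1, 7 vs 2, 1 vs 5] → B does not strictly dominate A (column Z: 1 ≤ 5)
  B vs C: [7 vs 2, 7 vs 1, 1 vs 4] → B does not strictly dominate C (column Z: 1 ≤ 4)
  C vs A: [2 vs 1, 1 vs 2, 4 vs 5] → C does not strictly dominate A (column Y: 1 ≤ 2)
  C vs B: [2 vs 7, 1 vs 7, 4 vs 1] → C does not strictly dominate B (column X: 2 ≤ 7)
No single strategy strictly dominates all others → no strictly dominant strategy.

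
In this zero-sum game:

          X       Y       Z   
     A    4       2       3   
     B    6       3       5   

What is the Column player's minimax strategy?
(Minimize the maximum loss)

Column should play Y, value = 3

Work:
Column player minimizes Row's maximum payoff:
Column X: max payoff to Row = 6
Column Y: max payoff to Row = 3
Column Z: max payoff to Row = 5
Minimum is 3, achieved by column Y.
Minimax strategy: Y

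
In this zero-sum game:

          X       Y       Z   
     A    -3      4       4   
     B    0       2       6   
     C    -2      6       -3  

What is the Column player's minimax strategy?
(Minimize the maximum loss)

Column should play X, value = 0

Work:
Column player minimizes Row's maximum payoff:
Column X: max payoff to Row = 0
Column Y: max payoff to Row = 6
Column Z: max payoff to Row = 6
Minimum is 0, achieved by column X.
Minimax strategy: X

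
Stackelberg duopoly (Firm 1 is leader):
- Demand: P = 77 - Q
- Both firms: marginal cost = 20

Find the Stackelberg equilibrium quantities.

q₁* (leader) = 28.5, q₂* (follower) = 14.25

Work:
Follower's reaction: q₂ = (a - c - q₁)/2
Leader substitutes: π₁ = q₁·(a - q₁ - (a-c-q₁)/2 - c)
FOC: q₁* = (77 - 20)/2 = 28.50
Then: q₂* = (77 - 20 - 28.5)/2 = 14.25
Leader has first-mover advantage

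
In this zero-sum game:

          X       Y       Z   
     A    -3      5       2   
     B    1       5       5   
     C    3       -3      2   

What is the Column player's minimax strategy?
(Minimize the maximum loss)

Column should play X, value = 3

Work:
Column player minimizes Row's maximum payoff:
Column X: max payoff to Row = 3
Column Y: max payoff to Row = 5
Column Z: max payoff to Row = 5
Minimum is 3, achieved by column X.
Minimax strategy: X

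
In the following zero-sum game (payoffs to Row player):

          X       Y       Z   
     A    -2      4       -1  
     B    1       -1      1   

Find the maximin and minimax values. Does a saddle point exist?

Maximin = -1, Minimax = 1, Saddle: False

Work:
Row minimums: [-2, -1] → maximin = -1
Column maximums: [1, 4, 1] → minimax = 1
No saddle point (maximin ≠ minimax). Mixed strategy needed.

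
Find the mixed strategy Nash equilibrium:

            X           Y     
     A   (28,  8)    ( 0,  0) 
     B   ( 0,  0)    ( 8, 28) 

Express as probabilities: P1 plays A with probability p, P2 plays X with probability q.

p = 0.7778, q = 0.2222

Work:
Find probabilities that make opponent indifferent:
P2 chooses q to make P1 indifferent between A and B
P1 chooses p to make P2 indifferent between X and Y
Mixed NE: P1 plays (A: 0.7778, B: 0.2222), P2 plays (X: 0.2222, Y: 0.7778)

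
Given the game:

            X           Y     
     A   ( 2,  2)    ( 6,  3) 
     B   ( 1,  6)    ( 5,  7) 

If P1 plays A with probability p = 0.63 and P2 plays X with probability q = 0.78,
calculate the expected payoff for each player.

E[P1] = 2.51, E[P2] = 3.7

Work:
E[P1] = p·q·π₁(A,X) + p·(1-q)·π₁(A,Y) + (1-p)·q·π₁(B,X) + (1-p)·(1-q)·π₁(B,Y)
= 0.63·0.78·2 + 0.63·0.22·6 + 0.37·0.78·1 + 0.37·0.22·5
= 2.51

E[P2] = 3.7 (similar calculation)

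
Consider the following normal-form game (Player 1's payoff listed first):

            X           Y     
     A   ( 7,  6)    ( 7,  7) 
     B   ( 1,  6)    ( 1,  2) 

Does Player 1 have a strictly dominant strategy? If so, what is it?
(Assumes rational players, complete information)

Yes, Player 1's strictly dominant strategy is A

Work:
A strategy strictly dominates another if it gives a strictly higher payoff against every opponent action. Compare each pair of P1's strategies column-by-column:
  A vs B: [7 vs 1, 7 vs 1] → A strictly dominates B
  B vs A: [1 vs 7, 1 vs 7] → B does not strictly dominate A (column X: 1 ≤ 7)
A strictly dominates every other strategy → strictly dominant.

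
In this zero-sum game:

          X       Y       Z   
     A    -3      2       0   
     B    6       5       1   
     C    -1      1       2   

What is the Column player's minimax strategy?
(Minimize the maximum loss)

Column should play Z, value = 2

Work:
Column player minimizes Row's maximum payoff:
Column X: max payoff to Row = 6
Column Y: max payoff to Row = 5
Column Z: max payoff to Row = 2
Minimum is 2, achieved by column Z.
Minimax strategy: Z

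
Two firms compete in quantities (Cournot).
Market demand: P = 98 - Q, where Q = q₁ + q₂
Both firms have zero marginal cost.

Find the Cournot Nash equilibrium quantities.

q₁* = q₂* = 32.67; P* = 32.67

Work:
Profit: π_i = P·q_i = (a - q_i - q_j)·q_i
FOC: ∂π_i/∂q_i = a - 2q_i - q_j = 0
Reaction function: q_i = (98 - q_j)/2
Symmetry: q* = 98/3 = 32.67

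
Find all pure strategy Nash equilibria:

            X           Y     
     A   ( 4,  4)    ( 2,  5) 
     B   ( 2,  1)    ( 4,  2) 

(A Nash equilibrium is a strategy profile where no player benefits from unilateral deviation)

Nash equilibrium: (B, Y)

Work:
Best responses:
  P1 vs X: payoffs [4, 2] → best response A (payoff 4)
  P1 vs Y: payoffs [2, 4] → best response B (payoff 4)
  P2 vs A: payoffs [4, 5] → best response Y (payoff 5)
  P2 vs B: payoffs [1, 2] → best response Y (payoff 2)
Mutual best responses: (B,Y) → Nash equilibria.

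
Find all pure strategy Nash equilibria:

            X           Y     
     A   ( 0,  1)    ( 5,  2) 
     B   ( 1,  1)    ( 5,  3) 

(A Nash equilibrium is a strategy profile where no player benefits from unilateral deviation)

Nash equilibrium: (A, Y), (B, Y)

Work:
Best responses:
  P1 vs X: payoffs [0, 1] → best response B (payoff 1)
  P1 vs Y: payoffs [5, 5] → best response A/B (payoff 5)
  P2 vs A: payoffs [1, 2] → best response Y (payoff 2)
  P2 vs B: payoffs [1, 3] → best response Y (payoff 3)
Mutual best responses: (A,Y), (B,Y) → Nash equilibria.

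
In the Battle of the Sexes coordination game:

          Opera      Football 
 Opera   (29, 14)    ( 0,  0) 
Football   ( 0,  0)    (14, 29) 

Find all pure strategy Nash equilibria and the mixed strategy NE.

Pure NE: (Opera, Opera) and (Football, Football); Mixed NE: p = 0.6744, q = 0.3256

Work:
Check pure NE:
(Opera, Opera): (29, 14) - no unilateral deviation beneficial
(Football, Football): (14, 29) - no unilateral deviation beneficial
Mixed NE: P1 plays Opera with p = 0.6744, P2 plays Opera with q = 0.3256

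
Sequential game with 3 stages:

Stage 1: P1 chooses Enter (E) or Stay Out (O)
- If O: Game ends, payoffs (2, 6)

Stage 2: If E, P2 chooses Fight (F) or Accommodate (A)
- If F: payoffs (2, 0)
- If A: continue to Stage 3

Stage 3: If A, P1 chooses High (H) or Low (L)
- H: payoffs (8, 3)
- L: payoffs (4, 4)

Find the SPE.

SPE: (E, A, H); Outcome (8, 3)

Work:
Stage 3: P1 chooses H (8 vs 4)
Stage 2: P2: F->0, A->3 (anticipating H). Choose A
Stage 1: P1: O->2, E->8 (anticipating A, H). Choose E
SPE path: E -> A -> H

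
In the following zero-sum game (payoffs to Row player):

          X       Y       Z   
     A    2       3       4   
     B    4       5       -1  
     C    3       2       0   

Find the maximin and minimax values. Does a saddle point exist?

Maximin = 2, Minimax = 4, Saddle: False

Work:
Row minimums: [2, -1, 0] → maximin = 2
Column maximums: [4, 5, 4] → minimax = 4
No saddle point (maximin ≠ minimax). Mixed strategy needed.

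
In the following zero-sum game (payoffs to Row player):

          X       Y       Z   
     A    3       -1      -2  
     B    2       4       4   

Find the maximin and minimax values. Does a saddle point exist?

Maximin = 2, Minimax = 3, Saddle: False

Work:
Row minimums: [-2, 2] → maximin = 2
Column maximums: [3, 4, 4] → minimax = 3
No saddle point (maximin ≠ minimax). Mixed strategy needed.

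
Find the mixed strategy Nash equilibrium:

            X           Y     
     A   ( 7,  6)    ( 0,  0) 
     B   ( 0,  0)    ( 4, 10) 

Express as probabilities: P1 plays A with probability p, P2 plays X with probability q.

p = 0.625, q = 0.3636

Work:
Find probabilities that make opponent indifferent:
P2 chooses q to make P1 indifferent between A and B
P1 chooses p to make P2 indifferent between X and Y
Mixed NE: P1 plays (A: 0.625, B: 0.375), P2 plays (X: 0.3636, Y: 0.6364)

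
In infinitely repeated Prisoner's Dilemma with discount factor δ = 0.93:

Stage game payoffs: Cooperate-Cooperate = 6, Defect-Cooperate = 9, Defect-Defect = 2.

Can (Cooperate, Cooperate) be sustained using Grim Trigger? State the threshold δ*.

δ* = 0.4286; since δ = 0.93 ≥ 0.4286, cooperation can be sustained

Work:
For Grim Trigger:
Cooperate forever: 6/(1-δ)
Defect then punished: 9 + 2·δ/(1-δ)
Need: 6/(1-δ) ≥ 9 + 2·δ/(1-δ)
Solving: δ ≥ (T-R)/(T-P) = (9-6)/(9-2) = 0.4286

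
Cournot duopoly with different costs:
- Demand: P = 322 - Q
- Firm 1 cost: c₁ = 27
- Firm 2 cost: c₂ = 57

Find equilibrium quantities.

q₁* = 108.33, q₂* = 78.33

Work:
Reaction: q₁ = (322 - 27 - q₂)/2
Reaction: q₂ = (322 - 57 - q₁)/2
Solve simultaneously:
q₁* = (322 - 2×27 + 57)/3 = 108.33
q₂* = (322 - 2×57 + 27)/3 = 78.33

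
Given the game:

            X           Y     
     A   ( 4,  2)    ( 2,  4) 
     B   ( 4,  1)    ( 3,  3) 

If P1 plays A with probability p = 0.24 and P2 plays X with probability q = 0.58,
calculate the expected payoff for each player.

E[P1] = 3.4792, E[P2] = 2.08

Work:
E[P1] = p·q·π₁(A,X) + p·(1-q)·π₁(A,Y) + (1-p)·q·π₁(B,X) + (1-p)·(1-q)·π₁(B,Y)
= 0.24·0.58·4 + 0.24·0.42·2 + 0.76·0.58·4 + 0.76·0.42·3
= 3.4792

E[P2] = 2.08 (similar calculation)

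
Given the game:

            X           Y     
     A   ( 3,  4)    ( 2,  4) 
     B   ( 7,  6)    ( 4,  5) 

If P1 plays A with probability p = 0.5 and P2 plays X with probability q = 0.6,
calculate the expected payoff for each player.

E[P1] = 4.2, E[P2] = 4.8

Work:
E[P1] = p·q·π₁(A,X) + p·(1-q)·π₁(A,Y) + (1-p)·q·π₁(B,X) + (1-p)·(1-q)·π₁(B,Y)
= 0.5·0.6·3 + 0.5·0.4·2 + 0.5·0.6·7 + 0.5·0.4·4
= 4.2

E[P2] = 4.8 (similar calculation)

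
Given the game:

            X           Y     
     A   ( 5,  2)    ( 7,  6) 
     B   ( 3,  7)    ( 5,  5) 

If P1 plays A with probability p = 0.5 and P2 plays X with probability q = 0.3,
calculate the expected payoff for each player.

E[P1] = 5.4, E[P2] = 5.2

Work:
E[P1] = p·q·π₁(A,X) + p·(1-q)·π₁(A,Y) + (1-p)·q·π₁(B,X) + (1-p)·(1-q)·π₁(B,Y)
= 0.5·0.3·5 + 0.5·0.7·7 + 0.5·0.3·3 + 0.5·0.7·5
= 5.4

E[P2] = 5.2 (similar calculation)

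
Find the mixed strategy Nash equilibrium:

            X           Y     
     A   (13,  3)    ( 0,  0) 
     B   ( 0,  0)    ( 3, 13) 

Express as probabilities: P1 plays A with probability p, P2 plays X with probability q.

p = 0.8125, q = 0.1875

Work:
Find probabilities that make opponent indifferent:
P2 chooses q to make P1 indifferent between A and B
P1 chooses p to make P2 indifferent between X and Y
Mixed NE: P1 plays (A: 0.8125, B: 0.1875), P2 plays (X: 0.1875, Y: 0.8125)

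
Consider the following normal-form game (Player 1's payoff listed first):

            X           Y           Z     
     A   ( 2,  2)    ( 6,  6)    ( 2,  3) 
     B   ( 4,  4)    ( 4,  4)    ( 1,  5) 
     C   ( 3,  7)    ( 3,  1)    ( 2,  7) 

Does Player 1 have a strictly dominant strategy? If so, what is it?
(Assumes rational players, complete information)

No strictly dominant strategy exists for Player 1

Work:
A strategy strictly dominates another if it gives a strictly higher payoff against every opponent action. Compare each pair of P1's strategies column-by-column:
  A vs B: [2 vs 4, 6 vs 4, 2 vs 1] → A does not strictly dominate B (column X: 2 ≤ 4)
  A vs C: [2 vs 3, 6 vs 3, 2 vs 2] → A does not strictly dominate C (column X: 2 ≤ 3)
  B vs A: [4 vs 2, 4 vs 6, 1 vs 2] → B does not strictly dominate A (column Y: 4 ≤ 6)
  B vs C: [4 vs 3, 4 vs 3, 1 vs 2] → B does not strictly dominate C (column Z: 1 ≤ 2)
  C vs A: [3 vs 2, 3 vs 6, 2 vs 2] → C does not strictly dominate A (column Y: 3 ≤ 6)
  C vs B: [3 vs 4, 3 vs 4, 2 vs 1] → C does not strictly dominate B (column X: 3 ≤ 4)
No single strategy strictly dominates all others → no strictly dominant strategy.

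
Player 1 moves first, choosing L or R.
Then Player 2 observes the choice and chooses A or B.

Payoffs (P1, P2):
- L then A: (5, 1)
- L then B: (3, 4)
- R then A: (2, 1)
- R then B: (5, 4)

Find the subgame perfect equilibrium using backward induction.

P1 plays R, P2 plays B after L and B after R; Payoff (5, 4)

Work:
Backward induction:
After L: P2 chooses B → P1 gets 3
After R: P2 chooses B → P1 gets 5
P1 chooses R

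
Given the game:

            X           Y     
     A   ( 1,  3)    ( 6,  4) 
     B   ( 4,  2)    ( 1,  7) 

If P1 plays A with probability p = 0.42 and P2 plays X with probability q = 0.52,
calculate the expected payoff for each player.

E[P1] = 2.9128, E[P2] = 4.0136

Work:
E[P1] = p·q·π₁(A,X) + p·(1-q)·π₁(A,Y) + (1-p)·q·π₁(B,X) + (1-p)·(1-q)·π₁(B,Y)
= 0.42·0.52·1 + 0.42·0.48·6 + 0.58·0.52·4 + 0.58·0.48·1
= 2.9128

E[P2] = 4.0136 (similar calculation)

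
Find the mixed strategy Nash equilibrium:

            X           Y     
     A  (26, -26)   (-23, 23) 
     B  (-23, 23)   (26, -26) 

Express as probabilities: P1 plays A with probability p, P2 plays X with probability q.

p = 0.5, q = 0.5

Work:
Find probabilities that make opponent indifferent:
P2 chooses q to make P1 indifferent between A and B
P1 chooses p to make P2 indifferent between X and Y
Mixed NE: P1 plays (A: 0.5, B: 0.5), P2 plays (X: 0.5, Y: 0.5)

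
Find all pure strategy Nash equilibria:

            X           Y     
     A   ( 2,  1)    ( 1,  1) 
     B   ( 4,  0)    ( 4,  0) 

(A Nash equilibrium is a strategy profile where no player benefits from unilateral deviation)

Nash equilibrium: (B, X), (B, Y)

Work:
Best responses:
  P1 vs X: payoffs [2, 4] → best response B (payoff 4)
  P1 vs Y: payoffs [1, 4] → best response B (payoff 4)
  P2 vs A: payoffs [1, 1] → best response X/Y (payoff 1)
  P2 vs B: payoffs [0, 0] → best response X/Y (payoff 0)
Mutual best responses: (B,X), (B,Y) → Nash equilibria.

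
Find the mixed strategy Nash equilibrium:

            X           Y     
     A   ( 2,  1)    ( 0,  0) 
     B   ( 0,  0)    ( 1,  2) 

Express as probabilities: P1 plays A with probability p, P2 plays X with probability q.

p = 0.6667, q = 0.3333

Work:
Find probabilities that make opponent indifferent:
P2 chooses q to make P1 indifferent between A and B
P1 chooses p to make P2 indifferent between X and Y
Mixed NE: P1 plays (A: 0.6667, B: 0.3333), P2 plays (X: 0.3333, Y: 0.6667)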